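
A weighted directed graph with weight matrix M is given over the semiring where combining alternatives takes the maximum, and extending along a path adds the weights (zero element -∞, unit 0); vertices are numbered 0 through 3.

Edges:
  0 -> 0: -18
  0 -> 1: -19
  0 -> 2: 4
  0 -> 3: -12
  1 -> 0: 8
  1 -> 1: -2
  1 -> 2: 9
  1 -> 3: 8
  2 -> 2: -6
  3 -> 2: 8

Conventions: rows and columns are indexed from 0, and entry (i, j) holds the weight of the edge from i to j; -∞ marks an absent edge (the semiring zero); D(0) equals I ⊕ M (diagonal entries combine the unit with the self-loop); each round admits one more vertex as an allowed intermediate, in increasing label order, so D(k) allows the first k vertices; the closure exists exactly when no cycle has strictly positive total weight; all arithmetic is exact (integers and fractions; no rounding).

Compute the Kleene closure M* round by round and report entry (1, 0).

D(0):
  [0, -19, 4, -12]
  [8, 0, 9, 8]
  [-∞, -∞, 0, -∞]
  [-∞, -∞, 8, 0]
D(1):
  [0, -19, 4, -12]
  [8, 0, 12, 8]
  [-∞, -∞, 0, -∞]
  [-∞, -∞, 8, 0]
D(2):
  [0, -19, 4, -11]
  [8, 0, 12, 8]
  [-∞, -∞, 0, -∞]
  [-∞, -∞, 8, 0]
D(3):
  [0, -19, 4, -11]
  [8, 0, 12, 8]
  [-∞, -∞, 0, -∞]
  [-∞, -∞, 8, 0]
D(4):
  [0, -19, 4, -11]
  [8, 0, 16, 8]
  [-∞, -∞, 0, -∞]
  [-∞, -∞, 8, 0]
Answer: M*[1][0] = 8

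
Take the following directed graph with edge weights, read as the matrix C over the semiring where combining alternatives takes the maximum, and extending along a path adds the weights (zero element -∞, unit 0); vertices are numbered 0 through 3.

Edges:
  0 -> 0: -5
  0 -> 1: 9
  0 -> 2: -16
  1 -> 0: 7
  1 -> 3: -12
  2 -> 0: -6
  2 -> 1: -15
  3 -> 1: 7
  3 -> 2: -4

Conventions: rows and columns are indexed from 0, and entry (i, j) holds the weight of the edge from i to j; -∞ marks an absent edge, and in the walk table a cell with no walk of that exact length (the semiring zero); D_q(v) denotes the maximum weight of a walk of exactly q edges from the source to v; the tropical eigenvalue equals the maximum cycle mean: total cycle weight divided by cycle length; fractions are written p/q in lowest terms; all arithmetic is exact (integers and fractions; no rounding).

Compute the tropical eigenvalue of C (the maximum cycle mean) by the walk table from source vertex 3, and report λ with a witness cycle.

q=0: [-∞, -∞, -∞, 0]
q=1: [-∞, 7, -4, -∞]
q=2: [14, -19, -∞, -5]
q=3: [9, 23, -2, -31]
q=4: [30, 18, -7, 11]
Optimal cycle mean attained by: cycle 0->1->0, total 9 + 7, length 2.
Answer: λ = 8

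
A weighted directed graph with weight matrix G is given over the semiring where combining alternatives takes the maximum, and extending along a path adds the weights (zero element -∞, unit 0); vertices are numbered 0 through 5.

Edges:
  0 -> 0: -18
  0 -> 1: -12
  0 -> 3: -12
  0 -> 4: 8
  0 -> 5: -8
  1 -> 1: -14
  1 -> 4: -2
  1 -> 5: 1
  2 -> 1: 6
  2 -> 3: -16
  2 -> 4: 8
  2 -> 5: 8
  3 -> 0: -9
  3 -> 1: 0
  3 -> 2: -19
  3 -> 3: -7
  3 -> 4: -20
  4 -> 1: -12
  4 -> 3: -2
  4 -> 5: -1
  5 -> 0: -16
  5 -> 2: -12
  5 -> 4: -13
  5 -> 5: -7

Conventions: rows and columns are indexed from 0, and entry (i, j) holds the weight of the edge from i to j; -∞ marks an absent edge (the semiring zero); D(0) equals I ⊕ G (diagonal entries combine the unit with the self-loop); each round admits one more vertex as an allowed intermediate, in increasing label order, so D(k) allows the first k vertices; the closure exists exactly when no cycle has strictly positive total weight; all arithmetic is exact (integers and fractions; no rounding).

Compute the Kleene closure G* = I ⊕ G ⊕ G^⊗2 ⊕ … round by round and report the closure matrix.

D(0):
  [0, -12, -∞, -12, 8, -8]
  [-∞, 0, -∞, -∞, -2, 1]
  [-∞, 6, 0, -16, 8, 8]
  [-9, 0, -19, 0, -20, -∞]
  [-∞, -12, -∞, -2, 0, -1]
  [-16, -∞, -12, -∞, -13, 0]
D(1):
  [0, -12, -∞, -12, 8, -8]
  [-∞, 0, -∞, -∞, -2, 1]
  [-∞, 6, 0, -16, 8, 8]
  [-9, 0, -19, 0, -1, -17]
  [-∞, -12, -∞, -2, 0, -1]
  [-16, -28, -12, -28, -8, 0]
D(2):
  [0, -12, -∞, -12, 8, -8]
  [-∞, 0, -∞, -∞, -2, 1]
  [-∞, 6, 0, -16, 8, 8]
  [-9, 0, -19, 0, -1, 1]
  [-∞, -12, -∞, -2, 0, -1]
  [-16, -28, -12, -28, -8, 0]
D(3):
  [0, -12, -∞, -12, 8, -8]
  [-∞, 0, -∞, -∞, -2, 1]
  [-∞, 6, 0, -16, 8, 8]
  [-9, 0, -19, 0, -1, 1]
  [-∞, -12, -∞, -2, 0, -1]
  [-16, -6, -12, -28, -4, 0]
D(4):
  [0, -12, -31, -12, 8, -8]
  [-∞, 0, -∞, -∞, -2, 1]
  [-25, 6, 0, -16, 8, 8]
  [-9, 0, -19, 0, -1, 1]
  [-11, -2, -21, -2, 0, -1]
  [-16, -6, -12, -28, -4, 0]
D(5):
  [0, 6, -13, 6, 8, 7]
  [-13, 0, -23, -4, -2, 1]
  [-3, 6, 0, 6, 8, 8]
  [-9, 0, -19, 0, -1, 1]
  [-11, -2, -21, -2, 0, -1]
  [-15, -6, -12, -6, -4, 0]
D(6):
  [0, 6, -5, 6, 8, 7]
  [-13, 0, -11, -4, -2, 1]
  [-3, 6, 0, 6, 8, 8]
  [-9, 0, -11, 0, -1, 1]
  [-11, -2, -13, -2, 0, -1]
  [-15, -6, -12, -6, -4, 0]
Answer: G* = [[0, 6, -5, 6, 8, 7], [-13, 0, -11, -4, -2, 1], [-3, 6, 0, 6, 8, 8], [-9, 0, -11, 0, -1, 1], [-11, -2, -13, -2, 0, -1], [-15, -6, -12, -6, -4, 0]]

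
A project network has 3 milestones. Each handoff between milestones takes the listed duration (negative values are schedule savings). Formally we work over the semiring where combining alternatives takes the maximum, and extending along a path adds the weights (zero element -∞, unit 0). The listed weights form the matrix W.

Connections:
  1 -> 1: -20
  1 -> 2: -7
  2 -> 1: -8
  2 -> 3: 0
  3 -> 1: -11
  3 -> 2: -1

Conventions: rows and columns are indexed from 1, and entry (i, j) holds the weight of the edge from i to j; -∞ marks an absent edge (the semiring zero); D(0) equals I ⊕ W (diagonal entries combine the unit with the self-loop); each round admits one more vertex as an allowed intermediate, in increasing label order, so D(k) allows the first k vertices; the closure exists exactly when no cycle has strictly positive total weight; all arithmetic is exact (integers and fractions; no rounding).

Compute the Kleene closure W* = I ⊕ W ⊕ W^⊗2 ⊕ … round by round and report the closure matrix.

D(0):
  [0, -7, -∞]
  [-8, 0, 0]
  [-11, -1, 0]
D(1):
  [0, -7, -∞]
  [-8, 0, 0]
  [-11, -1, 0]
D(2):
  [0, -7, -7]
  [-8, 0, 0]
  [-9, -1, 0]
D(3):
  [0, -7, -7]
  [-8, 0, 0]
  [-9, -1, 0]
Answer: W* = [[0, -7, -7], [-8, 0, 0], [-9, -1, 0]]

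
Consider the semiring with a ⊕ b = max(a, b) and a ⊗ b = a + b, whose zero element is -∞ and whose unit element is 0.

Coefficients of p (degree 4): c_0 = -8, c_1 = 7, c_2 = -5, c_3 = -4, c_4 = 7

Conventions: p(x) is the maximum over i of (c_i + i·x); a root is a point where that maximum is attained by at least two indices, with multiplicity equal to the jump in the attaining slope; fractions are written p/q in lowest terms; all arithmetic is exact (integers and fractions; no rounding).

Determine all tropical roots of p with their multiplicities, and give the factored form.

hull edge (i=0, c=-8) to (i=1, c=7): slope 15, span 1
hull edge (i=1, c=7) to (i=4, c=7): slope 0, span 3
Factored form: p(x) = 7 ⊗ (x ⊕ (-15)) ⊗ (x ⊕ 0) ⊗ (x ⊕ 0) ⊗ (x ⊕ 0)
Answer: roots = -15 (mult 1), 0 (mult 3)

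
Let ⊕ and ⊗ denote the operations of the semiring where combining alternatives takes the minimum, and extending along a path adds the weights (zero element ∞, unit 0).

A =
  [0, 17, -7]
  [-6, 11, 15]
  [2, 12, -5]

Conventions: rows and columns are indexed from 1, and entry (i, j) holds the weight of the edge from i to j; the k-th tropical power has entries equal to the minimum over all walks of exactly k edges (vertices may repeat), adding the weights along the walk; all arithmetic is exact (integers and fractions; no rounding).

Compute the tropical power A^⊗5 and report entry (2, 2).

A^⊗2:
  [-5, 5, -12]
  [-6, 11, -13]
  [-3, 7, -10]
A^⊗3:
  [-10, 0, -17]
  [-11, -1, -18]
  [-8, 2, -15]
A^⊗4:
  [-15, -5, -22]
  [-16, -6, -23]
  [-13, -3, -20]
A^⊗5:
  [-20, -10, -27]
  [-21, -11, -28]
  [-18, -8, -25]
Key observation: the optimum is the walk 2->1->3->3->3->2, with weight (-6) + (-7) + (-5) + (-5) + 12 = -11.
Optimal value attained by: walk 2->1->3->3->3->2.
Answer: (A^⊗5)[2][2] = -11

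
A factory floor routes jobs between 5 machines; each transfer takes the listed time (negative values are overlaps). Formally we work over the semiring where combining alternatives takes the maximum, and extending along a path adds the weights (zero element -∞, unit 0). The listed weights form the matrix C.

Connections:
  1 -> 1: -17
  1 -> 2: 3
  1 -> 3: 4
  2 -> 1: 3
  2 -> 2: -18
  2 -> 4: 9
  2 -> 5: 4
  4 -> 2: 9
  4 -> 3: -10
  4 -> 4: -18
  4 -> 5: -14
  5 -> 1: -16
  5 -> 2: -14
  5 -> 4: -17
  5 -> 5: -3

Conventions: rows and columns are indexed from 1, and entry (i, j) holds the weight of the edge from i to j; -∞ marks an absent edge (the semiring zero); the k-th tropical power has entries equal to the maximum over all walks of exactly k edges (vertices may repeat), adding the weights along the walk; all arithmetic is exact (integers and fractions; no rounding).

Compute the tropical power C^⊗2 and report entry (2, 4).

C^⊗2:
  [6, -14, -13, 12, 7]
  [-12, 18, 7, -9, 1]
  [-∞, -∞, -∞, -∞, -∞]
  [12, -9, -28, 18, 13]
  [-11, -8, -12, -5, -6]
Key observation: the optimum is the walk 2->2->4, with weight (-18) + 9 = -9.
Optimal value attained by: walk 2->2->4.
Answer: (C^⊗2)[2][4] = -9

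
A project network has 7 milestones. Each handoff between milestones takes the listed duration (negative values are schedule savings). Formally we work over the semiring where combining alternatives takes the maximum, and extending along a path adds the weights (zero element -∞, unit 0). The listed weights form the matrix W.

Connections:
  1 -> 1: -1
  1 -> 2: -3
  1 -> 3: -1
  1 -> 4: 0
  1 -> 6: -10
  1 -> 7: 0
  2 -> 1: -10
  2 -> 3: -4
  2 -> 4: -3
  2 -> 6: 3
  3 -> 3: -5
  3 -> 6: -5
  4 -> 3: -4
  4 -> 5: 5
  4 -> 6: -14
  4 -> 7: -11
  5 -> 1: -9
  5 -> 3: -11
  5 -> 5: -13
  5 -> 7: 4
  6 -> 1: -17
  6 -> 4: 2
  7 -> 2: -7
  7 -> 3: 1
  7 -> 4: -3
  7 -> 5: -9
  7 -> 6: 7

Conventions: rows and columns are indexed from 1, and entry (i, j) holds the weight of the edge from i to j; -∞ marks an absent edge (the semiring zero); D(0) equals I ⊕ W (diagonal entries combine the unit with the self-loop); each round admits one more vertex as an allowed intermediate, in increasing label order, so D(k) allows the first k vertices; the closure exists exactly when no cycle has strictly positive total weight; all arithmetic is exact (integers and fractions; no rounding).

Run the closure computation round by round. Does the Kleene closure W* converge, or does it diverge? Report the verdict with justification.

D(0):
  [0, -3, -1, 0, -∞, -10, 0]
  [-10, 0, -4, -3, -∞, 3, -∞]
  [-∞, -∞, 0, -∞, -∞, -5, -∞]
  [-∞, -∞, -4, 0, 5, -14, -11]
  [-9, -∞, -11, -∞, 0, -∞, 4]
  [-17, -∞, -∞, 2, -∞, 0, -∞]
  [-∞, -7, 1, -3, -9, 7, 0]
D(1):
  [0, -3, -1, 0, -∞, -10, 0]
  [-10, 0, -4, -3, -∞, 3, -10]
  [-∞, -∞, 0, -∞, -∞, -5, -∞]
  [-∞, -∞, -4, 0, 5, -14, -11]
  [-9, -12, -10, -9, 0, -19, 4]
  [-17, -20, -18, 2, -∞, 0, -17]
  [-∞, -7, 1, -3, -9, 7, 0]
D(2):
  [0, -3, -1, 0, -∞, 0, 0]
  [-10, 0, -4, -3, -∞, 3, -10]
  [-∞, -∞, 0, -∞, -∞, -5, -∞]
  [-∞, -∞, -4, 0, 5, -14, -11]
  [-9, -12, -10, -9, 0, -9, 4]
  [-17, -20, -18, 2, -∞, 0, -17]
  [-17, -7, 1, -3, -9, 7, 0]
D(3):
  [0, -3, -1, 0, -∞, 0, 0]
  [-10, 0, -4, -3, -∞, 3, -10]
  [-∞, -∞, 0, -∞, -∞, -5, -∞]
  [-∞, -∞, -4, 0, 5, -9, -11]
  [-9, -12, -10, -9, 0, -9, 4]
  [-17, -20, -18, 2, -∞, 0, -17]
  [-17, -7, 1, -3, -9, 7, 0]
D(4):
  [0, -3, -1, 0, 5, 0, 0]
  [-10, 0, -4, -3, 2, 3, -10]
  [-∞, -∞, 0, -∞, -∞, -5, -∞]
  [-∞, -∞, -4, 0, 5, -9, -11]
  [-9, -12, -10, -9, 0, -9, 4]
  [-17, -20, -2, 2, 7, 0, -9]
  [-17, -7, 1, -3, 2, 7, 0]
Detection: at round 5, diagonal entry (7, 7) turns strictly positive.
Key observation: the cycle 7->4->5->7 has total weight (-3) + 5 + 4, which is strictly positive.
Answer: DIVERGES — positive cycle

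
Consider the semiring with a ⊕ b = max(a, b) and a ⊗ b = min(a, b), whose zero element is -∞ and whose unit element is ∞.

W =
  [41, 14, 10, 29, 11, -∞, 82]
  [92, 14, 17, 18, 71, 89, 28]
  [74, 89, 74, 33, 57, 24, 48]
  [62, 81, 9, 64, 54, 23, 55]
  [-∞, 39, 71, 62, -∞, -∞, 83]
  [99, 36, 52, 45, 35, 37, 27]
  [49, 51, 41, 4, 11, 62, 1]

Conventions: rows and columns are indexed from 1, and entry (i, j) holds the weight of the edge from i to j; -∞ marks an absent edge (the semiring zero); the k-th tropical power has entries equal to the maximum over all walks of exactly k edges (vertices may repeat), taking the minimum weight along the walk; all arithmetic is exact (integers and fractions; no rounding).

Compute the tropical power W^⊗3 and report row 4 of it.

W^⊗2:
  [49, 51, 41, 29, 29, 62, 41]
  [89, 39, 71, 62, 35, 37, 82]
  [89, 74, 74, 57, 71, 89, 74]
  [81, 64, 54, 64, 71, 81, 62]
  [71, 71, 71, 62, 57, 62, 55]
  [52, 52, 52, 45, 52, 37, 82]
  [62, 41, 52, 45, 51, 51, 49]
W^⊗3:
  [62, 41, 52, 45, 51, 51, 49]
  [71, 71, 71, 62, 57, 62, 82]
  [89, 74, 74, 62, 71, 74, 82]
  [81, 64, 71, 64, 64, 64, 81]
  [71, 71, 71, 62, 71, 71, 71]
  [52, 52, 52, 52, 52, 62, 52]
  [52, 52, 52, 51, 52, 49, 62]
Answer: row 4 of W^⊗3 = [81, 64, 71, 64, 64, 64, 81]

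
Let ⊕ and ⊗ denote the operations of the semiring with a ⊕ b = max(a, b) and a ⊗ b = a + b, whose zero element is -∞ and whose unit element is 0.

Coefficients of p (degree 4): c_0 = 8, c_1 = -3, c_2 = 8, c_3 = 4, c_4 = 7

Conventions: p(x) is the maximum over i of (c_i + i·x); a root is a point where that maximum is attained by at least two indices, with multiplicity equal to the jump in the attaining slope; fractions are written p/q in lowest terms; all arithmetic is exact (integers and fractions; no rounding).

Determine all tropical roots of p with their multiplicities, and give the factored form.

hull edge (i=0, c=8) to (i=2, c=8): slope 0, span 2
hull edge (i=2, c=8) to (i=4, c=7): slope -1/2, span 2
Factored form: p(x) = 7 ⊗ (x ⊕ 0) ⊗ (x ⊕ 0) ⊗ (x ⊕ 1/2) ⊗ (x ⊕ 1/2)
Answer: roots = 0 (mult 2), 1/2 (mult 2)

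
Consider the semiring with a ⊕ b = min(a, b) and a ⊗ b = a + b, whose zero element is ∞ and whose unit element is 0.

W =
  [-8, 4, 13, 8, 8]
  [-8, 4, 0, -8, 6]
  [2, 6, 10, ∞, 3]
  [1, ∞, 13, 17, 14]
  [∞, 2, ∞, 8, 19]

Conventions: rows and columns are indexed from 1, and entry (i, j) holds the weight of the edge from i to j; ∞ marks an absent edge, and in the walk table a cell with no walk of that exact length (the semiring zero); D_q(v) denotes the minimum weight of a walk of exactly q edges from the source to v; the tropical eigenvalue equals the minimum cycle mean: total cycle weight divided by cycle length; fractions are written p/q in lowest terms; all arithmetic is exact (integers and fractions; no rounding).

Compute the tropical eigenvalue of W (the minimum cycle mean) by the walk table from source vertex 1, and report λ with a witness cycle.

q=0: [0, ∞, ∞, ∞, ∞]
q=1: [-8, 4, 13, 8, 8]
q=2: [-16, -4, 4, -4, 0]
q=3: [-24, -12, -4, -12, -8]
q=4: [-32, -20, -12, -20, -16]
q=5: [-40, -28, -20, -28, -24]
Optimal cycle mean attained by: cycle 1->1, total (-8), length 1.
Answer: λ = -8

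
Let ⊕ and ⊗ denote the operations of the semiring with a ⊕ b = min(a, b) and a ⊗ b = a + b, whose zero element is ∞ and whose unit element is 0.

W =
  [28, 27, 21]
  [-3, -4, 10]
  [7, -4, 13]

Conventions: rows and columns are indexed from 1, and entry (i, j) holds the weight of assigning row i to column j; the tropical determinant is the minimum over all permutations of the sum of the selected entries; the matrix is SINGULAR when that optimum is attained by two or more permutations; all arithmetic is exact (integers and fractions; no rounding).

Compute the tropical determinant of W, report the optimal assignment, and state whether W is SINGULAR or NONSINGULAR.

σ = (1, 2, 3): 28 + (-4) + 13 = 37
σ = (1, 3, 2): 28 + 10 + (-4) = 34
σ = (2, 1, 3): 27 + (-3) + 13 = 37
σ = (2, 3, 1): 27 + 10 + 7 = 44
σ = (3, 1, 2): 21 + (-3) + (-4) = 14
σ = (3, 2, 1): 21 + (-4) + 7 = 24
Optimal value attained by: σ = (3, 1, 2).
Answer: det⊕(W) = 14; verdict: NONSINGULAR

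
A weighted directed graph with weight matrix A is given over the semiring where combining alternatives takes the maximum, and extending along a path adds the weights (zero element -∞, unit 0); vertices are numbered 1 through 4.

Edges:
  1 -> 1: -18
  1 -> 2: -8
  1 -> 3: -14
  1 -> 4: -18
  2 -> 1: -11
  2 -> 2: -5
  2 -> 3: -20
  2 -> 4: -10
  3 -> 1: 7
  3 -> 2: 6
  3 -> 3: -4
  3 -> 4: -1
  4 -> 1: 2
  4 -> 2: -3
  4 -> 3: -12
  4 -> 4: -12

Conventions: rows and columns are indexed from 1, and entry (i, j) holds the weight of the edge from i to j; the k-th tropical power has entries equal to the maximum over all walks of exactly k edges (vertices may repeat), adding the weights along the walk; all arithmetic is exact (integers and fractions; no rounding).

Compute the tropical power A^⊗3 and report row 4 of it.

A^⊗2:
  [-7, -8, -18, -15]
  [-8, -10, -22, -15]
  [3, 2, -7, -4]
  [-5, -6, -12, -13]
A^⊗3:
  [-11, -12, -21, -18]
  [-13, -15, -22, -20]
  [0, -1, -11, -8]
  [-5, -6, -16, -13]
Answer: row 4 of A^⊗3 = [-5, -6, -16, -13]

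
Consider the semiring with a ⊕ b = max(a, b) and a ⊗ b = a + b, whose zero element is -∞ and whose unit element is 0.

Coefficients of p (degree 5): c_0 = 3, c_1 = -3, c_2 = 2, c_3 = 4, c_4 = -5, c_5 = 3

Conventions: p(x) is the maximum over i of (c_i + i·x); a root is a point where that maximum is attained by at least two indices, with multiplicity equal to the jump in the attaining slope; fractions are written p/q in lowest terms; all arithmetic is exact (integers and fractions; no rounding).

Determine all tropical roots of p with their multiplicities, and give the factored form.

hull edge (i=0, c=3) to (i=3, c=4): slope 1/3, span 3
hull edge (i=3, c=4) to (i=5, c=3): slope -1/2, span 2
Factored form: p(x) = 3 ⊗ (x ⊕ (-1/3)) ⊗ (x ⊕ (-1/3)) ⊗ (x ⊕ (-1/3)) ⊗ (x ⊕ 1/2) ⊗ (x ⊕ 1/2)
Answer: roots = -1/3 (mult 3), 1/2 (mult 2)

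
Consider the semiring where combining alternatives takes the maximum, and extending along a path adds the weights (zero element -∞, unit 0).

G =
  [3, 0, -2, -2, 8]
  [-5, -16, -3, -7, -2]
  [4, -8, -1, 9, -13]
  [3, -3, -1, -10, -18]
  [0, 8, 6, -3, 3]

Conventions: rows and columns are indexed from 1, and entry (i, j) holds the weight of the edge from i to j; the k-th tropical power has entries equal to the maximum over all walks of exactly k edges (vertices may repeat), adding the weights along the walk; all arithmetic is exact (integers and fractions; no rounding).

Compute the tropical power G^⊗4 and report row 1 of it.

G^⊗2:
  [8, 16, 14, 7, 11]
  [1, 6, 4, 6, 3]
  [12, 6, 8, 8, 12]
  [6, 3, 1, 8, 11]
  [10, 11, 9, 15, 8]
G^⊗3:
  [18, 19, 17, 23, 16]
  [9, 11, 9, 13, 9]
  [15, 20, 18, 17, 20]
  [11, 19, 17, 10, 14]
  [18, 16, 14, 18, 18]
G^⊗4:
  [26, 24, 22, 26, 26]
  [16, 17, 15, 18, 17]
  [22, 28, 26, 27, 23]
  [21, 22, 20, 26, 19]
  [21, 26, 24, 23, 26]
Answer: row 1 of G^⊗4 = [26, 24, 22, 26, 26]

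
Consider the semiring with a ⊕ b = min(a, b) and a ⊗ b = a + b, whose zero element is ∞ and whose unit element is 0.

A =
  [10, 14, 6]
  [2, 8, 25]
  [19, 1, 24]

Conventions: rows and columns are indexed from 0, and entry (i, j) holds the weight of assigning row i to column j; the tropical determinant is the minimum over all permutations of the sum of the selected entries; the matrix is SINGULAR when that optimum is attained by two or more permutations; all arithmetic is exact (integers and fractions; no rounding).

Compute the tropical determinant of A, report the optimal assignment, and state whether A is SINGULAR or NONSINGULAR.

σ = (0, 1, 2): 10 + 8 + 24 = 42
σ = (0, 2, 1): 10 + 25 + 1 = 36
σ = (1, 0, 2): 14 + 2 + 24 = 40
σ = (1, 2, 0): 14 + 25 + 19 = 58
σ = (2, 0, 1): 6 + 2 + 1 = 9
σ = (2, 1, 0): 6 + 8 + 19 = 33
Optimal value attained by: σ = (2, 0, 1).
Answer: det⊕(A) = 9; verdict: NONSINGULAR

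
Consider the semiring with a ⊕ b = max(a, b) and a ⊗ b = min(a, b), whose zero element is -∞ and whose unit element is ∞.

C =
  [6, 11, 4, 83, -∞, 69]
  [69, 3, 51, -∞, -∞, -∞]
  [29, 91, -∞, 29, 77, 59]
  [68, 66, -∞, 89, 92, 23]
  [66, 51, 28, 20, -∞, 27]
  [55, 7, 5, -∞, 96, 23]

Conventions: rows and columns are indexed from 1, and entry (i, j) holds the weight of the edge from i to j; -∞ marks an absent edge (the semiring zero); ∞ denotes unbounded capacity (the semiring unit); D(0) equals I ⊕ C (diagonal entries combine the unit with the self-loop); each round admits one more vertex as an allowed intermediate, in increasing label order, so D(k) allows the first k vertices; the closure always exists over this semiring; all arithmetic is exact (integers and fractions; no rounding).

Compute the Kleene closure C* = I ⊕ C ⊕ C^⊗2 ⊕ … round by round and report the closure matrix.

D(0):
  [∞, 11, 4, 83, -∞, 69]
  [69, ∞, 51, -∞, -∞, -∞]
  [29, 91, ∞, 29, 77, 59]
  [68, 66, -∞, ∞, 92, 23]
  [66, 51, 28, 20, ∞, 27]
  [55, 7, 5, -∞, 96, ∞]
D(1):
  [∞, 11, 4, 83, -∞, 69]
  [69, ∞, 51, 69, -∞, 69]
  [29, 91, ∞, 29, 77, 59]
  [68, 66, 4, ∞, 92, 68]
  [66, 51, 28, 66, ∞, 66]
  [55, 11, 5, 55, 96, ∞]
D(2):
  [∞, 11, 11, 83, -∞, 69]
  [69, ∞, 51, 69, -∞, 69]
  [69, 91, ∞, 69, 77, 69]
  [68, 66, 51, ∞, 92, 68]
  [66, 51, 51, 66, ∞, 66]
  [55, 11, 11, 55, 96, ∞]
D(3):
  [∞, 11, 11, 83, 11, 69]
  [69, ∞, 51, 69, 51, 69]
  [69, 91, ∞, 69, 77, 69]
  [68, 66, 51, ∞, 92, 68]
  [66, 51, 51, 66, ∞, 66]
  [55, 11, 11, 55, 96, ∞]
D(4):
  [∞, 66, 51, 83, 83, 69]
  [69, ∞, 51, 69, 69, 69]
  [69, 91, ∞, 69, 77, 69]
  [68, 66, 51, ∞, 92, 68]
  [66, 66, 51, 66, ∞, 66]
  [55, 55, 51, 55, 96, ∞]
D(5):
  [∞, 66, 51, 83, 83, 69]
  [69, ∞, 51, 69, 69, 69]
  [69, 91, ∞, 69, 77, 69]
  [68, 66, 51, ∞, 92, 68]
  [66, 66, 51, 66, ∞, 66]
  [66, 66, 51, 66, 96, ∞]
D(6):
  [∞, 66, 51, 83, 83, 69]
  [69, ∞, 51, 69, 69, 69]
  [69, 91, ∞, 69, 77, 69]
  [68, 66, 51, ∞, 92, 68]
  [66, 66, 51, 66, ∞, 66]
  [66, 66, 51, 66, 96, ∞]
Answer: C* = [[∞, 66, 51, 83, 83, 69], [69, ∞, 51, 69, 69, 69], [69, 91, ∞, 69, 77, 69], [68, 66, 51, ∞, 92, 68], [66, 66, 51, 66, ∞, 66], [66, 66, 51, 66, 96, ∞]]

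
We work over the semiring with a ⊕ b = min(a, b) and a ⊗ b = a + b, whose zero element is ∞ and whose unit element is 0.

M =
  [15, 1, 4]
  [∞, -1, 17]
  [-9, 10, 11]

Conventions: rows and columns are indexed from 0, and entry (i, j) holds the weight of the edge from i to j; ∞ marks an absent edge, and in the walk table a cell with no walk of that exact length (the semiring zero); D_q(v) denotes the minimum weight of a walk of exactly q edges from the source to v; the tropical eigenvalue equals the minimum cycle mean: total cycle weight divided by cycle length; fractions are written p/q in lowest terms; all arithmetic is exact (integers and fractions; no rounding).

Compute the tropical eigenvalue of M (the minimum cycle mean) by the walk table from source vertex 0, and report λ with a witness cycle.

q=0: [0, ∞, ∞]
q=1: [15, 1, 4]
q=2: [-5, 0, 15]
q=3: [6, -4, -1]
Optimal cycle mean attained by: cycle 0->2->0, total 4 + (-9), length 2.
Answer: λ = -5/2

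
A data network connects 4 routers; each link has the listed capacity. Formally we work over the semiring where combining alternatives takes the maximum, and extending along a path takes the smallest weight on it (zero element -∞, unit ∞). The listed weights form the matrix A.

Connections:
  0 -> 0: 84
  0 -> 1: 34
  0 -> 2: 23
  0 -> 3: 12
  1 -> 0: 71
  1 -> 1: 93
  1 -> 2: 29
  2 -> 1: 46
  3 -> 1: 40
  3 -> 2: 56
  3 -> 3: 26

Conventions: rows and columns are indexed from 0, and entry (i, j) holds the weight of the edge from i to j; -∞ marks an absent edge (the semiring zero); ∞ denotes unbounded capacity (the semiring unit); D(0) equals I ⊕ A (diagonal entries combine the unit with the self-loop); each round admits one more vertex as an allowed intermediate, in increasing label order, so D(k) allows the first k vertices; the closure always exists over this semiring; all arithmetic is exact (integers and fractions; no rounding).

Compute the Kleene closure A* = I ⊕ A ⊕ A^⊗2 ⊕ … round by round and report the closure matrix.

D(0):
  [∞, 34, 23, 12]
  [71, ∞, 29, -∞]
  [-∞, 46, ∞, -∞]
  [-∞, 40, 56, ∞]
D(1):
  [∞, 34, 23, 12]
  [71, ∞, 29, 12]
  [-∞, 46, ∞, -∞]
  [-∞, 40, 56, ∞]
D(2):
  [∞, 34, 29, 12]
  [71, ∞, 29, 12]
  [46, 46, ∞, 12]
  [40, 40, 56, ∞]
D(3):
  [∞, 34, 29, 12]
  [71, ∞, 29, 12]
  [46, 46, ∞, 12]
  [46, 46, 56, ∞]
D(4):
  [∞, 34, 29, 12]
  [71, ∞, 29, 12]
  [46, 46, ∞, 12]
  [46, 46, 56, ∞]
Answer: A* = [[∞, 34, 29, 12], [71, ∞, 29, 12], [46, 46, ∞, 12], [46, 46, 56, ∞]]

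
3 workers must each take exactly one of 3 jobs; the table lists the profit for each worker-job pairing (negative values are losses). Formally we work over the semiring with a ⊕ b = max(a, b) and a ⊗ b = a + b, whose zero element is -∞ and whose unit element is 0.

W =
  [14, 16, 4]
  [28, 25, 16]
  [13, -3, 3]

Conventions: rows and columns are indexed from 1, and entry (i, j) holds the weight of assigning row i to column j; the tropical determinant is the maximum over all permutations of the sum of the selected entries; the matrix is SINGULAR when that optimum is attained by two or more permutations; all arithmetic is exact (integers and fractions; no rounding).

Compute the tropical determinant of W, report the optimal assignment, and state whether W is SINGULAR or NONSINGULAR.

σ = (1, 2, 3): 14 + 25 + 3 = 42
σ = (1, 3, 2): 14 + 16 + (-3) = 27
σ = (2, 1, 3): 16 + 28 + 3 = 47
σ = (2, 3, 1): 16 + 16 + 13 = 45
σ = (3, 1, 2): 4 + 28 + (-3) = 29
σ = (3, 2, 1): 4 + 25 + 13 = 42
Optimal value attained by: σ = (2, 1, 3).
Answer: det⊕(W) = 47; verdict: NONSINGULAR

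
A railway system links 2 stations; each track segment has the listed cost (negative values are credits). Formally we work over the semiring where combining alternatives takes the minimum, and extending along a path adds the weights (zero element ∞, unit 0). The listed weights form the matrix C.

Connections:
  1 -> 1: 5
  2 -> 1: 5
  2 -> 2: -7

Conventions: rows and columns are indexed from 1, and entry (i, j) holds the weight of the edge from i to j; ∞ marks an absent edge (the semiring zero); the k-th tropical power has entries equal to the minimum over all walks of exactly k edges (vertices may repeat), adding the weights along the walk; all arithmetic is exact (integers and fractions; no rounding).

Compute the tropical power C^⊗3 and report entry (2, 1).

C^⊗2:
  [10, ∞]
  [-2, -14]
C^⊗3:
  [15, ∞]
  [-9, -21]
Key observation: the optimum is the walk 2->2->2->1, with weight (-7) + (-7) + 5 = -9.
Optimal value attained by: walk 2->2->2->1.
Answer: (C^⊗3)[2][1] = -9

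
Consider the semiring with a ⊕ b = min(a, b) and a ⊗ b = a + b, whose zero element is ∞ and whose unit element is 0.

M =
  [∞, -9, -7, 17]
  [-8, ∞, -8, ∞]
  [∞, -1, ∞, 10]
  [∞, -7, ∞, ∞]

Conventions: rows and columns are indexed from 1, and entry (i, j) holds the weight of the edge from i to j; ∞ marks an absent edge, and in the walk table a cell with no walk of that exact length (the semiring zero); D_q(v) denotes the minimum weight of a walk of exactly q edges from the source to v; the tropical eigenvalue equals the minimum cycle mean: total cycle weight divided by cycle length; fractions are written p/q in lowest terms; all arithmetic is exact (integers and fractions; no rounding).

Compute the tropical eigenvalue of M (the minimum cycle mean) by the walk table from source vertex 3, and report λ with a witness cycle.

q=0: [∞, ∞, 0, ∞]
q=1: [∞, -1, ∞, 10]
q=2: [-9, 3, -9, ∞]
q=3: [-5, -18, -16, 1]
q=4: [-26, -17, -26, -6]
Optimal cycle mean attained by: cycle 1->2->1, total (-9) + (-8), length 2.
Answer: λ = -17/2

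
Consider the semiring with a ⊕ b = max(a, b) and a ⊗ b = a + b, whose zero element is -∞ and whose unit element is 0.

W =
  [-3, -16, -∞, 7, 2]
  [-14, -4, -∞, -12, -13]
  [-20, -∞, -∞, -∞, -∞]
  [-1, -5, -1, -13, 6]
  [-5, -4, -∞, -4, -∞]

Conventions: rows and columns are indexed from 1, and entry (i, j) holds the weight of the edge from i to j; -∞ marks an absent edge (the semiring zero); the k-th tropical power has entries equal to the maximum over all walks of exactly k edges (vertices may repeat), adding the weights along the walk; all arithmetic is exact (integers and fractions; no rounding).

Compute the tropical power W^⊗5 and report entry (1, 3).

W^⊗2:
  [6, 2, 6, 4, 13]
  [-13, -8, -13, -7, -6]
  [-23, -36, -∞, -13, -18]
  [1, 2, -14, 6, 1]
  [-5, -8, -5, 2, 2]
W^⊗3:
  [8, 9, 3, 13, 10]
  [-8, -10, -8, -6, -1]
  [-14, -18, -14, -16, -7]
  [5, 1, 5, 8, 12]
  [1, -2, 1, 2, 8]
W^⊗4:
  [12, 8, 12, 15, 19]
  [-6, -5, -7, -1, 0]
  [-12, -11, -17, -7, -10]
  [7, 8, 7, 12, 14]
  [3, 4, 1, 8, 8]
W^⊗5:
  [14, 15, 14, 19, 21]
  [-2, -4, -2, 1, 5]
  [-8, -12, -8, -5, -1]
  [11, 10, 11, 14, 18]
  [7, 4, 7, 10, 14]
Key observation: the optimum is the walk 1->4->5->1->4->3, with weight 7 + 6 + (-5) + 7 + (-1) = 14.
Optimal value attained by: walk 1->4->5->1->4->3.
Answer: (W^⊗5)[1][3] = 14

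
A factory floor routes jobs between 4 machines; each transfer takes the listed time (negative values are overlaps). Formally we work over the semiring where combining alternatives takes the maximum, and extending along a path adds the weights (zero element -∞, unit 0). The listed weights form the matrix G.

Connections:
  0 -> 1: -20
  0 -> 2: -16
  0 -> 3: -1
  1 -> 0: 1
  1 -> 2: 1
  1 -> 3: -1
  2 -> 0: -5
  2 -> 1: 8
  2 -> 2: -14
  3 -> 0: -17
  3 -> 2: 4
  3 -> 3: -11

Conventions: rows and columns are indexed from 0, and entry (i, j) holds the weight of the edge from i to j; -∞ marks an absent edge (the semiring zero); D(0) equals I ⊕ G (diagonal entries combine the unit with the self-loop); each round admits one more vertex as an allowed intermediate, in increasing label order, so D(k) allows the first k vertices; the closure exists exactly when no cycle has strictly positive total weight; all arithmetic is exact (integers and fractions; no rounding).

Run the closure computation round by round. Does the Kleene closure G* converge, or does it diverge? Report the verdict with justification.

D(0):
  [0, -20, -16, -1]
  [1, 0, 1, -1]
  [-5, 8, 0, -∞]
  [-17, -∞, 4, 0]
D(1):
  [0, -20, -16, -1]
  [1, 0, 1, 0]
  [-5, 8, 0, -6]
  [-17, -37, 4, 0]
Detection: at round 2, diagonal entry (2, 2) turns strictly positive.
Key observation: the cycle 2->1->2 has total weight 8 + 1, which is strictly positive.
Answer: DIVERGES — positive cycle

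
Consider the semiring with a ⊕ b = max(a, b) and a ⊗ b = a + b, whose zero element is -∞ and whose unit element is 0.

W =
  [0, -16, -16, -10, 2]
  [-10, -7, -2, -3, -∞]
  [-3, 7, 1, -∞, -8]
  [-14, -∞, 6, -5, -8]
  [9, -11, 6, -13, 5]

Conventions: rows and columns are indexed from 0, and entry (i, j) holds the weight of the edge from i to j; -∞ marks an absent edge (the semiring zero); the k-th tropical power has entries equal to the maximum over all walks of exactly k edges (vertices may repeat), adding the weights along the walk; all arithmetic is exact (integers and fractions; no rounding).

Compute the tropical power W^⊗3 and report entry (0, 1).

W^⊗2:
  [11, -9, 8, -10, 7]
  [-5, 5, 3, -8, -8]
  [1, 8, 5, 4, -1]
  [3, 13, 7, -10, -2]
  [14, 13, 11, -1, 11]
W^⊗3:
  [16, 15, 13, 1, 13]
  [1, 10, 4, 2, -3]
  [8, 12, 10, 5, 4]
  [7, 14, 11, 10, 5]
  [20, 18, 17, 10, 16]
Key observation: the optimum is the walk 0->4->2->1, with weight 2 + 6 + 7 = 15.
Optimal value attained by: walk 0->4->2->1.
Answer: (W^⊗3)[0][1] = 15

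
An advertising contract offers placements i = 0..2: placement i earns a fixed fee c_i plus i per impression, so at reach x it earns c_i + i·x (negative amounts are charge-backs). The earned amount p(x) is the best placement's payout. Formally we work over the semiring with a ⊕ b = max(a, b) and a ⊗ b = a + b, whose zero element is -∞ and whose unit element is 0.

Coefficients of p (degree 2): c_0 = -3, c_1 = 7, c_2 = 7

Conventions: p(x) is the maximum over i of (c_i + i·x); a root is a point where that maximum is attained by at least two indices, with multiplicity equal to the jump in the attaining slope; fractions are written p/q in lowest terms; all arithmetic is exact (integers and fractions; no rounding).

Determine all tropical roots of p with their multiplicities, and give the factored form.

hull edge (i=0, c=-3) to (i=1, c=7): slope 10, span 1
hull edge (i=1, c=7) to (i=2, c=7): slope 0, span 1
Factored form: p(x) = 7 ⊗ (x ⊕ (-10)) ⊗ (x ⊕ 0)
Answer: roots = -10 (mult 1), 0 (mult 1)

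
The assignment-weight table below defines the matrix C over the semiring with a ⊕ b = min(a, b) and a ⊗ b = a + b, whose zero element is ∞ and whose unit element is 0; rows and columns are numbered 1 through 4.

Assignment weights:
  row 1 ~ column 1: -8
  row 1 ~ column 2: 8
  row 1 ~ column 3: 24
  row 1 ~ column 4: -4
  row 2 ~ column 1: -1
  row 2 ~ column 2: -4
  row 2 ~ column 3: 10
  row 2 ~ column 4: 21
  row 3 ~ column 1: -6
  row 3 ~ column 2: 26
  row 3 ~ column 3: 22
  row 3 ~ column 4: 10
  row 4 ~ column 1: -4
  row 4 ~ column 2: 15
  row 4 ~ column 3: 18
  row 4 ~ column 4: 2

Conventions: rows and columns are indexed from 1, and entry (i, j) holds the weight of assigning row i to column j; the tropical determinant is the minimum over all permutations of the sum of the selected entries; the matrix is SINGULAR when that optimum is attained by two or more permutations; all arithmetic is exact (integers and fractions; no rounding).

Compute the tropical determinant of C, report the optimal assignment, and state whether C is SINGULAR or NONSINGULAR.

σ = (1, 2, 3, 4): (-8) + (-4) + 22 + 2 = 12
σ = (1, 2, 4, 3): (-8) + (-4) + 10 + 18 = 16
σ = (1, 3, 2, 4): (-8) + 10 + 26 + 2 = 30
σ = (1, 3, 4, 2): (-8) + 10 + 10 + 15 = 27
σ = (1, 4, 2, 3): (-8) + 21 + 26 + 18 = 57
σ = (1, 4, 3, 2): (-8) + 21 + 22 + 15 = 50
σ = (2, 1, 3, 4): 8 + (-1) + 22 + 2 = 31
σ = (2, 1, 4, 3): 8 + (-1) + 10 + 18 = 35
σ = (2, 3, 1, 4): 8 + 10 + (-6) + 2 = 14
σ = (2, 3, 4, 1): 8 + 10 + 10 + (-4) = 24
σ = (2, 4, 1, 3): 8 + 21 + (-6) + 18 = 41
σ = (2, 4, 3, 1): 8 + 21 + 22 + (-4) = 47
σ = (3, 1, 2, 4): 24 + (-1) + 26 + 2 = 51
σ = (3, 1, 4, 2): 24 + (-1) + 10 + 15 = 48
σ = (3, 2, 1, 4): 24 + (-4) + (-6) + 2 = 16
σ = (3, 2, 4, 1): 24 + (-4) + 10 + (-4) = 26
σ = (3, 4, 1, 2): 24 + 21 + (-6) + 15 = 54
σ = (3, 4, 2, 1): 24 + 21 + 26 + (-4) = 67
σ = (4, 1, 2, 3): (-4) + (-1) + 26 + 18 = 39
σ = (4, 1, 3, 2): (-4) + (-1) + 22 + 15 = 32
σ = (4, 2, 1, 3): (-4) + (-4) + (-6) + 18 = 4
σ = (4, 2, 3, 1): (-4) + (-4) + 22 + (-4) = 10
σ = (4, 3, 1, 2): (-4) + 10 + (-6) + 15 = 15
σ = (4, 3, 2, 1): (-4) + 10 + 26 + (-4) = 28
Optimal value attained by: σ = (4, 2, 1, 3).
Answer: det⊕(C) = 4; verdict: NONSINGULAR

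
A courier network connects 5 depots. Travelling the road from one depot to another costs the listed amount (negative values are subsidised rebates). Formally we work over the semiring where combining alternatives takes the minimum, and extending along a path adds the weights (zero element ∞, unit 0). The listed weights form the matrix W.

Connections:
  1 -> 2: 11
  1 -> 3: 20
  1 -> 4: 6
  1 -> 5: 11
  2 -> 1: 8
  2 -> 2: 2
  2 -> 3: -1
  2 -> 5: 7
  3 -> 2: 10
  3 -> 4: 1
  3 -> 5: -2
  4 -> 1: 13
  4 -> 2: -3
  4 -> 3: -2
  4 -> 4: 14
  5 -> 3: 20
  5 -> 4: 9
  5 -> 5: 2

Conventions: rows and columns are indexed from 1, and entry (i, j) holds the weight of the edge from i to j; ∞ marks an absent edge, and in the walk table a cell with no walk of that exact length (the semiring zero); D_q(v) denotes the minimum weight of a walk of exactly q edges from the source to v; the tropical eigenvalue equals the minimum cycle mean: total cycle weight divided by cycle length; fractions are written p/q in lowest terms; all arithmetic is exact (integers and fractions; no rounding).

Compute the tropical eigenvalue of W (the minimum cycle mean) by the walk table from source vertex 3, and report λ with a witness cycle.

q=0: [∞, ∞, 0, ∞, ∞]
q=1: [∞, 10, ∞, 1, -2]
q=2: [14, -2, -1, 7, 0]
q=3: [6, 0, -3, 0, -3]
q=4: [8, -3, -2, -2, -5]
q=5: [5, -5, -4, -1, -4]
Optimal cycle mean attained by: cycle 2->3->4->2, total (-1) + 1 + (-3), length 3.
Answer: λ = -1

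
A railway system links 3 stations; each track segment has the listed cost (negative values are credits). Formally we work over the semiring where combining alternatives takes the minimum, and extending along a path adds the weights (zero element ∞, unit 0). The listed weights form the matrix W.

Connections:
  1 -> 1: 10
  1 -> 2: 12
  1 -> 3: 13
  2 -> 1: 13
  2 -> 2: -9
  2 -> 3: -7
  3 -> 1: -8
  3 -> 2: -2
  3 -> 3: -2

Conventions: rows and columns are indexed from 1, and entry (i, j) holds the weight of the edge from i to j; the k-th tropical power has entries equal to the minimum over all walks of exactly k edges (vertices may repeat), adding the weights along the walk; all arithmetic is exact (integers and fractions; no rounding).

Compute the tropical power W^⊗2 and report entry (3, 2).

W^⊗2:
  [5, 3, 5]
  [-15, -18, -16]
  [-10, -11, -9]
Key observation: the optimum is the walk 3->2->2, with weight (-2) + (-9) = -11.
Optimal value attained by: walk 3->2->2.
Answer: (W^⊗2)[3][2] = -11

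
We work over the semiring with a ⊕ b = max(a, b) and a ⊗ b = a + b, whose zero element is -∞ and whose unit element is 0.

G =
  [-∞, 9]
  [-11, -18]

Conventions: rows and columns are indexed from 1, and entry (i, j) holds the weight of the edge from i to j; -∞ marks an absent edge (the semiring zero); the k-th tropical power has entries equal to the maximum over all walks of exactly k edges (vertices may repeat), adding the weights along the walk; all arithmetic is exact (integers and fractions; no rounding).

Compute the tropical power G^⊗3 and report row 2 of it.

G^⊗2:
  [-2, -9]
  [-29, -2]
G^⊗3:
  [-20, 7]
  [-13, -20]
Answer: row 2 of G^⊗3 = [-13, -20]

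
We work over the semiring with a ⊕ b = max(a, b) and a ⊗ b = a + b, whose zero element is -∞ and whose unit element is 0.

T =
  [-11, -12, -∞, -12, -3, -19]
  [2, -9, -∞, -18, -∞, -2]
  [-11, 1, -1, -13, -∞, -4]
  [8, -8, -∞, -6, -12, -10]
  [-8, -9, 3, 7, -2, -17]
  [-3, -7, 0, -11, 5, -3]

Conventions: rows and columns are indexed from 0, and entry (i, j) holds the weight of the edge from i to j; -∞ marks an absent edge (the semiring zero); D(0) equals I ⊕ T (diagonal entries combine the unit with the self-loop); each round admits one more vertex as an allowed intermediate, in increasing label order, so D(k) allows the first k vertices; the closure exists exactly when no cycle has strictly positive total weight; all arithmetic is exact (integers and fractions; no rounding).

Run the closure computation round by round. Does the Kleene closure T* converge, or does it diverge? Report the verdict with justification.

D(0):
  [0, -12, -∞, -12, -3, -19]
  [2, 0, -∞, -18, -∞, -2]
  [-11, 1, 0, -13, -∞, -4]
  [8, -8, -∞, 0, -12, -10]
  [-8, -9, 3, 7, 0, -17]
  [-3, -7, 0, -11, 5, 0]
D(1):
  [0, -12, -∞, -12, -3, -19]
  [2, 0, -∞, -10, -1, -2]
  [-11, 1, 0, -13, -14, -4]
  [8, -4, -∞, 0, 5, -10]
  [-8, -9, 3, 7, 0, -17]
  [-3, -7, 0, -11, 5, 0]
D(2):
  [0, -12, -∞, -12, -3, -14]
  [2, 0, -∞, -10, -1, -2]
  [3, 1, 0, -9, 0, -1]
  [8, -4, -∞, 0, 5, -6]
  [-7, -9, 3, 7, 0, -11]
  [-3, -7, 0, -11, 5, 0]
Detection: at round 3, diagonal entry (4, 4) turns strictly positive.
Key observation: the cycle 4->2->1->0->4 has total weight 3 + 1 + 2 + (-3), which is strictly positive.
Answer: DIVERGES — positive cycle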